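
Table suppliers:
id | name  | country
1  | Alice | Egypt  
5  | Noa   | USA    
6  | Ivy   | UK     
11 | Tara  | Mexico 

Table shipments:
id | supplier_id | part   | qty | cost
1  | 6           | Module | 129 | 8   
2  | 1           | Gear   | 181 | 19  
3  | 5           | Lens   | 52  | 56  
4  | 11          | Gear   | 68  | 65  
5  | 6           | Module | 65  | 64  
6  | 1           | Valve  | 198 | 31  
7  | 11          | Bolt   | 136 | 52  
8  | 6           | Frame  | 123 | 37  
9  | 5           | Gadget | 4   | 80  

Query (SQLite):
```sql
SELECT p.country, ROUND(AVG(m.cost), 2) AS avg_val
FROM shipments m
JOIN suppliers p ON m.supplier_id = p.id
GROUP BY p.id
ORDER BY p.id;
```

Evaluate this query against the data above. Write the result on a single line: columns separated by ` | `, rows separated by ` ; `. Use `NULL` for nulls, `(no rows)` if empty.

Egypt | 25 ; USA | 68 ; UK | 36.33 ; Mexico | 58.5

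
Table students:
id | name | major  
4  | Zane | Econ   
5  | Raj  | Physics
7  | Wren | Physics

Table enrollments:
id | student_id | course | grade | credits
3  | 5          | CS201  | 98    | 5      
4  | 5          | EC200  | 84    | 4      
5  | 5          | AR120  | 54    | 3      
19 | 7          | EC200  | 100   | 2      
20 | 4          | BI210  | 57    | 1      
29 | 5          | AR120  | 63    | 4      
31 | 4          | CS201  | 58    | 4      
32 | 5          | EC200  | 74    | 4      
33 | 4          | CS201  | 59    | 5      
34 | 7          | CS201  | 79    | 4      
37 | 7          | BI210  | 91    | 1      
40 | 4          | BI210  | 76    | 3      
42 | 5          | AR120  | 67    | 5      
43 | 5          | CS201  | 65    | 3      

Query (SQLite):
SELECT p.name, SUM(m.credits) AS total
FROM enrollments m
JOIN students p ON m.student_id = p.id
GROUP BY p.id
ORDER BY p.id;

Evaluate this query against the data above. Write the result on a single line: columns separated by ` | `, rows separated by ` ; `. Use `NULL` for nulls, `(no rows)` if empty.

Zane | 13 ; Raj | 28 ; Wren | 7

Join each enrollments row to its students via student_id.
Group joined rows by students.id; compute SUM(m.credits) per group.
  4: ids {20, 31, 33, 40} → SUM(m.credits)=13
  5: ids {3, 4, 5, 29, 32, 42, 43} → SUM(m.credits)=28
  7: ids {19, 34, 37} → SUM(m.credits)=7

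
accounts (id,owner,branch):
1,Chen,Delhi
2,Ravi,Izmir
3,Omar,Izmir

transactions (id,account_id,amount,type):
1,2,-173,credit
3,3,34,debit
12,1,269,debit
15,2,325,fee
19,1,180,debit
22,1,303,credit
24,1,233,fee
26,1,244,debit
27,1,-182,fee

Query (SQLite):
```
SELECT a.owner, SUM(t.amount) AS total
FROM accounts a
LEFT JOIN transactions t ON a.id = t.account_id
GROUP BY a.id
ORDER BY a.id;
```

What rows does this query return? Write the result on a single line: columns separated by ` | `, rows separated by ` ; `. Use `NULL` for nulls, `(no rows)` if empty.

Chen | 1047 ; Ravi | 152 ; Omar | 34

LEFT JOIN keeps every accounts row; unmatched ones get NULL for transactions columns.
Group by accounts.id and compute SUM(t.amount). SUM over an all-NULL group is NULL.
  1: ids {12, 19, 22, 24, 26, 27} → SUM(t.amount)=1047
  2: ids {1, 15} → SUM(t.amount)=152
  3: ids {3} → SUM(t.amount)=34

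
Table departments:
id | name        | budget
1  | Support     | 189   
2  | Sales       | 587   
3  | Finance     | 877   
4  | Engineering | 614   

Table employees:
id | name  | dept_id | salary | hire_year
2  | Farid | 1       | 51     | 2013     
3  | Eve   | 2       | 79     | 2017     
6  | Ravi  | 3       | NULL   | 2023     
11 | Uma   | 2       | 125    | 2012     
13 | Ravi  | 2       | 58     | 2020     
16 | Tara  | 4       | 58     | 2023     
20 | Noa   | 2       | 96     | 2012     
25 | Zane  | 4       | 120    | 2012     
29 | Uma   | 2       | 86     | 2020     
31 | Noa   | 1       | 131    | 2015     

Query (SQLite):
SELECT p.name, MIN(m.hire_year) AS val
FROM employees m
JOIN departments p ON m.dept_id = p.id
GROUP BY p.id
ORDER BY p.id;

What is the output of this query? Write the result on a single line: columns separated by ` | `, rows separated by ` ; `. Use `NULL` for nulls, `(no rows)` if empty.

Join each employees row to its departments via dept_id.
Group joined rows by departments.id; compute MIN(m.hire_year) per group.
  1: ids {2, 31} → MIN(m.hire_year)=2013
  2: ids {3, 11, 13, 20, 29} → MIN(m.hire_year)=2012
  3: ids {6} → MIN(m.hire_year)=2023
  4: ids {16, 25} → MIN(m.hire_year)=2012

Support | 2013 ; Sales | 2012 ; Finance | 2023 ; Engineering | 2012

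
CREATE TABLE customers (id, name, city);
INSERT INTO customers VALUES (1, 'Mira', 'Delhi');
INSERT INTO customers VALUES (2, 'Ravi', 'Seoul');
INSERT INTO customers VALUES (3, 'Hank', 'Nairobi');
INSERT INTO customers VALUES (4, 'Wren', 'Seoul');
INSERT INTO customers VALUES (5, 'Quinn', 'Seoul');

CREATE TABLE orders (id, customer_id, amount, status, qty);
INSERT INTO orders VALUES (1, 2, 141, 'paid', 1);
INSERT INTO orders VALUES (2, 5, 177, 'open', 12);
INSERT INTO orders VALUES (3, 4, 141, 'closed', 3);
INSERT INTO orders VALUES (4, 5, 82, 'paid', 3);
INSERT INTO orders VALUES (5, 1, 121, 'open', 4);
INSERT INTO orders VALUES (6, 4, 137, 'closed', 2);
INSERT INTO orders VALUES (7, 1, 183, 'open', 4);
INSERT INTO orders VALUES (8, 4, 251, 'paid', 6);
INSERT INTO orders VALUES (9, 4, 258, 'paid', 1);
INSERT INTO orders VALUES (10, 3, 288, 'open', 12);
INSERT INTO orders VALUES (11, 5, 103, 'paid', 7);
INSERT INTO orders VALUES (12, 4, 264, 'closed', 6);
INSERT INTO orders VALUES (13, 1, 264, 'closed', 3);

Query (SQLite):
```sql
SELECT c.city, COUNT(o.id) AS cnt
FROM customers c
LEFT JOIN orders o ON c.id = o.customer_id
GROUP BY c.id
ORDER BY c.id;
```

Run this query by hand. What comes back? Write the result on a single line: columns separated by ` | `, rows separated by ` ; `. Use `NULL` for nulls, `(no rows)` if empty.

Delhi | 3 ; Seoul | 1 ; Nairobi | 1 ; Seoul | 5 ; Seoul | 3

LEFT JOIN keeps every customers row; unmatched ones get NULL for orders columns.
Group by customers.id and compute COUNT(o.id). COUNT(col) of an all-NULL group is 0.
  1: ids {5, 7, 13} → COUNT(o.id)=3
  2: ids {1} → COUNT(o.id)=1
  3: ids {10} → COUNT(o.id)=1
  4: ids {3, 6, 8, 9, 12} → COUNT(o.id)=5
  5: ids {2, 4, 11} → COUNT(o.id)=3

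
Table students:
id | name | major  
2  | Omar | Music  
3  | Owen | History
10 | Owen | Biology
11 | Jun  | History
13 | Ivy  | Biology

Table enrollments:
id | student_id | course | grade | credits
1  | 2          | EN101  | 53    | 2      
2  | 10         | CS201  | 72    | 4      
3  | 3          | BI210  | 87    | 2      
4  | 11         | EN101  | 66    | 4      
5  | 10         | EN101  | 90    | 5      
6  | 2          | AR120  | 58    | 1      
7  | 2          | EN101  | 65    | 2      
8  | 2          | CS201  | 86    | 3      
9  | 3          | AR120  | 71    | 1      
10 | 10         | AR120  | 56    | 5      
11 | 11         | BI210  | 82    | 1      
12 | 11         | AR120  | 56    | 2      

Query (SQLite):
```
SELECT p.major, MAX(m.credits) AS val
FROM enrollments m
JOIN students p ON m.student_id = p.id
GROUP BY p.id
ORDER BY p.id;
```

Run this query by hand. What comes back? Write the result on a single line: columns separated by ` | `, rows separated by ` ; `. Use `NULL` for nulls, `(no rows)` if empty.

Join each enrollments row to its students via student_id.
Group joined rows by students.id; compute MAX(m.credits) per group.
  2: ids {1, 6, 7, 8} → MAX(m.credits)=3
  3: ids {3, 9} → MAX(m.credits)=2
  10: ids {2, 5, 10} → MAX(m.credits)=5
  11: ids {4, 11, 12} → MAX(m.credits)=4

Music | 3 ; History | 2 ; Biology | 5 ; History | 4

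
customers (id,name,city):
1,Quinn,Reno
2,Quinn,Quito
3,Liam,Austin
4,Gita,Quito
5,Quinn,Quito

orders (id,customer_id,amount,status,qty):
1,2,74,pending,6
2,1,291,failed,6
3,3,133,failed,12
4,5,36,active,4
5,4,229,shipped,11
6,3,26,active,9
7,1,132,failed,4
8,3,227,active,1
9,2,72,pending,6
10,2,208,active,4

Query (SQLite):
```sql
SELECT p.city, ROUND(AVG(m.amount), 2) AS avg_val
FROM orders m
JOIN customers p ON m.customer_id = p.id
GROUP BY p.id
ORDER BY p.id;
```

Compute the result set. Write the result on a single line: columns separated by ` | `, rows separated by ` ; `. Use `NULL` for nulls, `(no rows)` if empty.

Join each orders row to its customers via customer_id.
Group joined rows by customers.id; compute ROUND(AVG(m.amount), 2) per group.
  1: ids {2, 7} → ROUND(AVG(m.amount), 2)=211.5
  2: ids {1, 9, 10} → ROUND(AVG(m.amount), 2)=118
  3: ids {3, 6, 8} → ROUND(AVG(m.amount), 2)=128.67
  4: ids {5} → ROUND(AVG(m.amount), 2)=229
  5: ids {4} → ROUND(AVG(m.amount), 2)=36

Reno | 211.5 ; Quito | 118 ; Austin | 128.67 ; Quito | 229 ; Quito | 36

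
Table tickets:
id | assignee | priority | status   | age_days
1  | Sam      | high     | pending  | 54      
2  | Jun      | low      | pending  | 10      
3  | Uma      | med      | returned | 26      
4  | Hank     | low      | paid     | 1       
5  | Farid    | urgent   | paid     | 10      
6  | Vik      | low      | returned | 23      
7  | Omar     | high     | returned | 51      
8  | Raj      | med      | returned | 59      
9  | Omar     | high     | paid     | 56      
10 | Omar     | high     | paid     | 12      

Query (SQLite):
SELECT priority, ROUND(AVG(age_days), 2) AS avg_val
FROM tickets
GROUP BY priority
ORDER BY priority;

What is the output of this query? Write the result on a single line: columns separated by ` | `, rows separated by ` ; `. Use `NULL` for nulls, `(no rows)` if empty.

Partition tickets by priority; compute ROUND(AVG(age_days), 2) within each group.
  high: ids {1, 7, 9, 10} → ROUND(AVG(age_days), 2)=43.25
  low: ids {2, 4, 6} → ROUND(AVG(age_days), 2)=11.33
  med: ids {3, 8} → ROUND(AVG(age_days), 2)=42.5
  urgent: ids {5} → ROUND(AVG(age_days), 2)=10

high | 43.25 ; low | 11.33 ; med | 42.5 ; urgent | 10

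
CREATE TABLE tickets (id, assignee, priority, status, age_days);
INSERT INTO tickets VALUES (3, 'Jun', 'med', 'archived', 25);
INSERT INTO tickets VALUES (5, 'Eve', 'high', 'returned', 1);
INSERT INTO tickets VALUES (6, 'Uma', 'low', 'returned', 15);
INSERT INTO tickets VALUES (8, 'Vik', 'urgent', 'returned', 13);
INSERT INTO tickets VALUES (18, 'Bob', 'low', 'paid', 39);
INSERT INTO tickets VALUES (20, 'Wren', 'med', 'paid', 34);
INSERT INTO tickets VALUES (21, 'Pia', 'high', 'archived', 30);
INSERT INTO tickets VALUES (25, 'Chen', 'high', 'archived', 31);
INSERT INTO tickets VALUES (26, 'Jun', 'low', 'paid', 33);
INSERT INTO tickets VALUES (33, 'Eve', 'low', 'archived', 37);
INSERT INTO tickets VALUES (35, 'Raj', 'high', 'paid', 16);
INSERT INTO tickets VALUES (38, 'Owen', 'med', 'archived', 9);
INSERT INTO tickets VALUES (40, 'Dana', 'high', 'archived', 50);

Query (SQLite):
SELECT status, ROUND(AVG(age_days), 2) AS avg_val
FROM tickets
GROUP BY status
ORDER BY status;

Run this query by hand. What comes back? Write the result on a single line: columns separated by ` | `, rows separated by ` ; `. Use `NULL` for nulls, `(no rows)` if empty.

Partition tickets by status; compute ROUND(AVG(age_days), 2) within each group.
  archived: ids {3, 21, 25, 33, 38, 40} → ROUND(AVG(age_days), 2)=30.33
  paid: ids {18, 20, 26, 35} → ROUND(AVG(age_days), 2)=30.5
  returned: ids {5, 6, 8} → ROUND(AVG(age_days), 2)=9.67

archived | 30.33 ; paid | 30.5 ; returned | 9.67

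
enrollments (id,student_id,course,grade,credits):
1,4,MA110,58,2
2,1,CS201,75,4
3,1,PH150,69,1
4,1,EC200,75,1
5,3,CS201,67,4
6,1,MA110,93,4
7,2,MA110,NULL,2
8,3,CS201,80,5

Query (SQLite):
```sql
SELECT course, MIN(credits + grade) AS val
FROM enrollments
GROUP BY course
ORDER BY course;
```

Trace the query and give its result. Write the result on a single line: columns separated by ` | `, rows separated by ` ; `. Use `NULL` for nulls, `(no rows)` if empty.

For each row compute credits + grade.
Group by course; take MIN of the expression per group.
  CS201: ids {2, 5, 8} → MIN(credits + grade)=71
  EC200: ids {4} → MIN(credits + grade)=76
  MA110: ids {1, 6, 7} → MIN(credits + grade)=60
  PH150: ids {3} → MIN(credits + grade)=70

CS201 | 71 ; EC200 | 76 ; MA110 | 60 ; PH150 | 70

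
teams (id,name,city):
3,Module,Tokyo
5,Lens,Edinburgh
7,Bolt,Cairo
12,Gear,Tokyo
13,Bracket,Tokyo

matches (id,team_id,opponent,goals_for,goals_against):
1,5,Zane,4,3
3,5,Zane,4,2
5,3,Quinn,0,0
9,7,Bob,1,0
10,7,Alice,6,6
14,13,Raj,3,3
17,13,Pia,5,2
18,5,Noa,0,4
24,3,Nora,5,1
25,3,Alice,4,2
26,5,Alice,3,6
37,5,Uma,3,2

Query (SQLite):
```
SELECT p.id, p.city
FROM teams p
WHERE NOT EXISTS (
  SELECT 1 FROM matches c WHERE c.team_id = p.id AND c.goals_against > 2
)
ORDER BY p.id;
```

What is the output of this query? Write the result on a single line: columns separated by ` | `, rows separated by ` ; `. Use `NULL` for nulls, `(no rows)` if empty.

3 | Tokyo ; 12 | Tokyo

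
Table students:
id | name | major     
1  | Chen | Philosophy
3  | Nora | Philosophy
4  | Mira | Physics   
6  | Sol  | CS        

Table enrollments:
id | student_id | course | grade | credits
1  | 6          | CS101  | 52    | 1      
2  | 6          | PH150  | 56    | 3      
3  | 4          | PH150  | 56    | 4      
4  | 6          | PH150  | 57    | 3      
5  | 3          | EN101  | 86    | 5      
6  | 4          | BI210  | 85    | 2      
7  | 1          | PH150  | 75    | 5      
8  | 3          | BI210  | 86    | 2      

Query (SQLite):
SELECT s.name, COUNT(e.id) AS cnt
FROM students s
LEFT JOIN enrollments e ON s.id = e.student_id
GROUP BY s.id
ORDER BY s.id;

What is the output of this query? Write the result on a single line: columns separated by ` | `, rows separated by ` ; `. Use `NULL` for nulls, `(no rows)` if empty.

LEFT JOIN keeps every students row; unmatched ones get NULL for enrollments columns.
Group by students.id and compute COUNT(e.id). COUNT(col) of an all-NULL group is 0.
  1: ids {7} → COUNT(e.id)=1
  3: ids {5, 8} → COUNT(e.id)=2
  4: ids {3, 6} → COUNT(e.id)=2
  6: ids {1, 2, 4} → COUNT(e.id)=3

Chen | 1 ; Nora | 2 ; Mira | 2 ; Sol | 3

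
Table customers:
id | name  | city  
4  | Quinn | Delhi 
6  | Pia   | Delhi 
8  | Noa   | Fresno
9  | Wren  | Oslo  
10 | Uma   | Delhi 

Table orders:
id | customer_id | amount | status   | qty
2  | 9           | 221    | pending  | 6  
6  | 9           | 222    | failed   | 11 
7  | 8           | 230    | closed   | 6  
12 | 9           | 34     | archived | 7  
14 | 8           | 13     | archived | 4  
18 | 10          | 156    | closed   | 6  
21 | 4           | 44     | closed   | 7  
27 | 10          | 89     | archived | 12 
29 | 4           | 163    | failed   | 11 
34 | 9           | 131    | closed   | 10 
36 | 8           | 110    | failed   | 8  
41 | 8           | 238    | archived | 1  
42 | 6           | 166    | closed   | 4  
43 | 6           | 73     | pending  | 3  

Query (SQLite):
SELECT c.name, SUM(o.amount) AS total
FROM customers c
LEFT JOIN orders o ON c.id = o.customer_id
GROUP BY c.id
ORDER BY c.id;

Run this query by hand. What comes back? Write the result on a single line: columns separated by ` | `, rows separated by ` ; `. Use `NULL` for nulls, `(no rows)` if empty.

Quinn | 207 ; Pia | 239 ; Noa | 591 ; Wren | 608 ; Uma | 245

LEFT JOIN keeps every customers row; unmatched ones get NULL for orders columns.
Group by customers.id and compute SUM(o.amount). SUM over an all-NULL group is NULL.
  4: ids {21, 29} → SUM(o.amount)=207
  6: ids {42, 43} → SUM(o.amount)=239
  8: ids {7, 14, 36, 41} → SUM(o.amount)=591
  9: ids {2, 6, 12, 34} → SUM(o.amount)=608
  10: ids {18, 27} → SUM(o.amount)=245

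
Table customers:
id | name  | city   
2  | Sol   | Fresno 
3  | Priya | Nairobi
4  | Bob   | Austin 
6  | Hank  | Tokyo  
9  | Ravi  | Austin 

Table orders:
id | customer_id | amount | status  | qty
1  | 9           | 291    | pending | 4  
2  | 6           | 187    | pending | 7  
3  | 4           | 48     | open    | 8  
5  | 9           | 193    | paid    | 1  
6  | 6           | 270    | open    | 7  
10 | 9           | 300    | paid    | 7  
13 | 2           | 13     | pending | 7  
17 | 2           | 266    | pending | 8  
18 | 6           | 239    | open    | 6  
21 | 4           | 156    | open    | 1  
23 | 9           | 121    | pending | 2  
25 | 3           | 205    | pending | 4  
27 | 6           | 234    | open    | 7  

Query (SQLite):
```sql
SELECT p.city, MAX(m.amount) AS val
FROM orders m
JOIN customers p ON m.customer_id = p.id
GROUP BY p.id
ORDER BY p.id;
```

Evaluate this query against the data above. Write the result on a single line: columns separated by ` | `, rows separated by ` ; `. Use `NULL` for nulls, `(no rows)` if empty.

Fresno | 266 ; Nairobi | 205 ; Austin | 156 ; Tokyo | 270 ; Austin | 300

Join each orders row to its customers via customer_id.
Group joined rows by customers.id; compute MAX(m.amount) per group.
  2: ids {13, 17} → MAX(m.amount)=266
  3: ids {25} → MAX(m.amount)=205
  4: ids {3, 21} → MAX(m.amount)=156
  6: ids {2, 6, 18, 27} → MAX(m.amount)=270
  9: ids {1, 5, 10, 23} → MAX(m.amount)=300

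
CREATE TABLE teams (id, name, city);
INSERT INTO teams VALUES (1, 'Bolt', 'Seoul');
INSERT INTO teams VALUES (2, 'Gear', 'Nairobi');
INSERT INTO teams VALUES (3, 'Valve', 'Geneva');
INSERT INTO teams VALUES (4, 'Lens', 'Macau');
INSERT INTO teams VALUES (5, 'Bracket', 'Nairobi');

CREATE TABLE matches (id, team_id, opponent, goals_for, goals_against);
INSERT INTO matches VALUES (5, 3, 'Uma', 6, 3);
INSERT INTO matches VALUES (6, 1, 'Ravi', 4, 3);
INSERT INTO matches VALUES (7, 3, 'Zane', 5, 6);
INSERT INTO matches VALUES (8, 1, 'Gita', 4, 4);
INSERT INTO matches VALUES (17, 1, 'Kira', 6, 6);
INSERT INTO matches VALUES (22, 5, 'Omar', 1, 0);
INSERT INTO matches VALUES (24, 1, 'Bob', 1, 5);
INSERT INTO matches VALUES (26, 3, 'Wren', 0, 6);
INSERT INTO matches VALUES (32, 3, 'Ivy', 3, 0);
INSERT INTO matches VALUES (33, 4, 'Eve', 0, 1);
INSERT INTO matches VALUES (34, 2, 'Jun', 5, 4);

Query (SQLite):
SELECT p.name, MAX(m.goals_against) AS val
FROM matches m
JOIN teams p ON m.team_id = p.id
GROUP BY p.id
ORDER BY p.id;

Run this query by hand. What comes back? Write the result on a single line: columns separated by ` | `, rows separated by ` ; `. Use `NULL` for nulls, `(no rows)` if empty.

Bolt | 6 ; Gear | 4 ; Valve | 6 ; Lens | 1 ; Bracket | 0

Join each matches row to its teams via team_id.
Group joined rows by teams.id; compute MAX(m.goals_against) per group.
  1: ids {6, 8, 17, 24} → MAX(m.goals_against)=6
  2: ids {34} → MAX(m.goals_against)=4
  3: ids {5, 7, 26, 32} → MAX(m.goals_against)=6
  4: ids {33} → MAX(m.goals_against)=1
  5: ids {22} → MAX(m.goals_against)=0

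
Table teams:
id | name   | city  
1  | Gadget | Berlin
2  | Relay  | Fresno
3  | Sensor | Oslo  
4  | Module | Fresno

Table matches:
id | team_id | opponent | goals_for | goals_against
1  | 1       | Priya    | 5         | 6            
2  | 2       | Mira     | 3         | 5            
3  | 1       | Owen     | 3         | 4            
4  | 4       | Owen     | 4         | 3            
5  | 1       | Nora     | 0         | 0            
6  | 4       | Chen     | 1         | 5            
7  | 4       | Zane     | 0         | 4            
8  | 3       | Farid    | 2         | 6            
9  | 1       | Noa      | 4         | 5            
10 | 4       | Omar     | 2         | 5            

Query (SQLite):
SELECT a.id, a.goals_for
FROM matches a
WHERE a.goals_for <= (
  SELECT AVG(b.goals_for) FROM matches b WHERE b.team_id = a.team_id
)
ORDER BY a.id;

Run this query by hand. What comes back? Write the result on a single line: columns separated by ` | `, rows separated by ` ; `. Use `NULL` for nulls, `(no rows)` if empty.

For each matches row a, compute AVG(goals_for) over rows sharing a.team_id.
Keep row a if a.goals_for <= that per-group AVG.
  team_id=1: AVG(goals_for) = 3.0
  team_id=2: AVG(goals_for) = 3.0
  team_id=3: AVG(goals_for) = 2.0
  team_id=4: AVG(goals_for) = 1.75

2 | 3 ; 3 | 3 ; 5 | 0 ; 6 | 1 ; 7 | 0 ; 8 | 2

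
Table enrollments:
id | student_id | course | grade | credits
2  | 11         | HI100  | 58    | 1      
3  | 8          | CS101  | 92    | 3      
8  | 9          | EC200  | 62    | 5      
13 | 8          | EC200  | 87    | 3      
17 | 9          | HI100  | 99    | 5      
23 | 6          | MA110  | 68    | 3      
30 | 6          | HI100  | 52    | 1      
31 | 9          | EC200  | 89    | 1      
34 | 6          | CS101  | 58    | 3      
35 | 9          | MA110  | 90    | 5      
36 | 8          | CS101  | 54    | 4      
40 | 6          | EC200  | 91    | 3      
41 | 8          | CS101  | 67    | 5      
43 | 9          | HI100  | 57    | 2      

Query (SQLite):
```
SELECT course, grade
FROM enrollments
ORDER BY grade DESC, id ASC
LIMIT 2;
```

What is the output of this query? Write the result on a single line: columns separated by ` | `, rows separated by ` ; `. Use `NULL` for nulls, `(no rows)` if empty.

Sort by grade desc, tiebreak id asc: (99, id=17), (92, id=3), (91, id=40), (90, id=35), (89, id=31) …. Take first 2.

HI100 | 99 ; CS101 | 92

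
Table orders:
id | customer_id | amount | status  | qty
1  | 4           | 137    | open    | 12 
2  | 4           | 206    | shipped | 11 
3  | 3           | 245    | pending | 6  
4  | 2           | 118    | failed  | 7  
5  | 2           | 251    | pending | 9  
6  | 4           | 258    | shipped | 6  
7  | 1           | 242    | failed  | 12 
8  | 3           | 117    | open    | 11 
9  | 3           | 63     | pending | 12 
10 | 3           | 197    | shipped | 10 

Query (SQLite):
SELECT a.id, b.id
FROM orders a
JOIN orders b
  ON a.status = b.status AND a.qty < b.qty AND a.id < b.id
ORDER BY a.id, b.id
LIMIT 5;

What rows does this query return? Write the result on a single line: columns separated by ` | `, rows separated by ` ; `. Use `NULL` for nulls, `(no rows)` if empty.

Pairs (a,b) with same status, a.qty < b.qty, a.id < b.id.
status groups: failed:{4,7} open:{1,8} pending:{3,5,9} shipped:{2,6,10}
Ordered by (a.id, b.id); first 5.

3 | 5 ; 3 | 9 ; 4 | 7 ; 5 | 9 ; 6 | 10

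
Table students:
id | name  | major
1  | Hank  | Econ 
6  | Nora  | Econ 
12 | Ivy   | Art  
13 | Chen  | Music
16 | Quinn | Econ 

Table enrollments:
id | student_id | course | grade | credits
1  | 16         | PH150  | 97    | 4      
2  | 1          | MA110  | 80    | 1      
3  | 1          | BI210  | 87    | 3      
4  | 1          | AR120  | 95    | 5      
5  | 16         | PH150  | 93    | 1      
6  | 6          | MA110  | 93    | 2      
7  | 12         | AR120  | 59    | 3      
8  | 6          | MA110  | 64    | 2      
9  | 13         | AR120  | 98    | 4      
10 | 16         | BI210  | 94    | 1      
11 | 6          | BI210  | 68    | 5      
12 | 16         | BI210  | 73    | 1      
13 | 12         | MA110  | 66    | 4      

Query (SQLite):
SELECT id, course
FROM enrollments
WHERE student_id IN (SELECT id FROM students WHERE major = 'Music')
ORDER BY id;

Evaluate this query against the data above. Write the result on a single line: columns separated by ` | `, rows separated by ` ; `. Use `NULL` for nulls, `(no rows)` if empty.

Inner query: students.id where major = 'Music'.
Outer: keep enrollments rows whose student_id is in that set.
Inner query → {13}

9 | AR120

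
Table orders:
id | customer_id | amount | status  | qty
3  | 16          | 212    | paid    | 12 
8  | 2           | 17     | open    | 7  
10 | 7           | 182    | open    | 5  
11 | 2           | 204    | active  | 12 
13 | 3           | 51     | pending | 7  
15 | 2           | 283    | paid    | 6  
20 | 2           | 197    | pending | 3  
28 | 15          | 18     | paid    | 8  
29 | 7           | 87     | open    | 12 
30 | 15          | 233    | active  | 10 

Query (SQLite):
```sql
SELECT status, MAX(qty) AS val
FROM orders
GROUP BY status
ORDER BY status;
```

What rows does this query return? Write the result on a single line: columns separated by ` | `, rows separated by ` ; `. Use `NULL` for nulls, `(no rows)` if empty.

active | 12 ; open | 12 ; paid | 12 ; pending | 7

Partition orders by status; compute MAX(qty) within each group.
  active: ids {11, 30} → MAX(qty)=12
  open: ids {8, 10, 29} → MAX(qty)=12
  paid: ids {3, 15, 28} → MAX(qty)=12
  pending: ids {13, 20} → MAX(qty)=7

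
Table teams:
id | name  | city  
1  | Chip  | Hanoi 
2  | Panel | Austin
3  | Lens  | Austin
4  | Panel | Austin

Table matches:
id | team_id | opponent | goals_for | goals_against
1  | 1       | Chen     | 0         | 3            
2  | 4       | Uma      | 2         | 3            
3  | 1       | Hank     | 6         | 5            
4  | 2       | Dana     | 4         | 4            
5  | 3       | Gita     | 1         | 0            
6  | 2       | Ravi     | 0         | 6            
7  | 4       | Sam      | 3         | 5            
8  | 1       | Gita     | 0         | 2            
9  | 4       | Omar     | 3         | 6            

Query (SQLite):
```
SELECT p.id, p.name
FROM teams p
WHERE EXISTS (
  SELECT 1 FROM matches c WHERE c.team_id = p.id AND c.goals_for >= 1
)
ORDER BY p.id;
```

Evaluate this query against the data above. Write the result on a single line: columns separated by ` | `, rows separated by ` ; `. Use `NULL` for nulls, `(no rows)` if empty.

1 | Chip ; 2 | Panel ; 3 | Lens ; 4 | Panel

For each teams row, check whether any matches with matching team_id has goals_for >= 1.
Keep rows where that is true.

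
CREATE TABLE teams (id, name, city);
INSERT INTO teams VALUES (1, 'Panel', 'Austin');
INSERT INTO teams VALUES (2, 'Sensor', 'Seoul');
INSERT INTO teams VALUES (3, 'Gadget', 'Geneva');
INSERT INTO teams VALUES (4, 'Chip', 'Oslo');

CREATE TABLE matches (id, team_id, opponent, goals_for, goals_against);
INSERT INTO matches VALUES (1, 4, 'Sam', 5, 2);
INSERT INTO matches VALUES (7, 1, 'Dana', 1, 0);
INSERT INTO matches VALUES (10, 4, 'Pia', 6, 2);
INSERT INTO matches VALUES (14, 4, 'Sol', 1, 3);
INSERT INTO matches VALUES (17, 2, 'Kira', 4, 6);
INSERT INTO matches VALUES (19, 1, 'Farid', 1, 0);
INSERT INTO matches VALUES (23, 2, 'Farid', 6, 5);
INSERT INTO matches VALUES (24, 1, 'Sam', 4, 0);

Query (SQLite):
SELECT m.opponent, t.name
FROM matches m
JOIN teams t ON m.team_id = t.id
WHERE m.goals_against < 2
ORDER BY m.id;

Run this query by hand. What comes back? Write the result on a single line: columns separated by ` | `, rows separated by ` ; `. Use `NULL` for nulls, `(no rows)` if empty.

Each matches row matches the teams row where team_id = teams.id.
Then keep rows with m.goals_against < 2.

Dana | Panel ; Farid | Panel ; Sam | Panel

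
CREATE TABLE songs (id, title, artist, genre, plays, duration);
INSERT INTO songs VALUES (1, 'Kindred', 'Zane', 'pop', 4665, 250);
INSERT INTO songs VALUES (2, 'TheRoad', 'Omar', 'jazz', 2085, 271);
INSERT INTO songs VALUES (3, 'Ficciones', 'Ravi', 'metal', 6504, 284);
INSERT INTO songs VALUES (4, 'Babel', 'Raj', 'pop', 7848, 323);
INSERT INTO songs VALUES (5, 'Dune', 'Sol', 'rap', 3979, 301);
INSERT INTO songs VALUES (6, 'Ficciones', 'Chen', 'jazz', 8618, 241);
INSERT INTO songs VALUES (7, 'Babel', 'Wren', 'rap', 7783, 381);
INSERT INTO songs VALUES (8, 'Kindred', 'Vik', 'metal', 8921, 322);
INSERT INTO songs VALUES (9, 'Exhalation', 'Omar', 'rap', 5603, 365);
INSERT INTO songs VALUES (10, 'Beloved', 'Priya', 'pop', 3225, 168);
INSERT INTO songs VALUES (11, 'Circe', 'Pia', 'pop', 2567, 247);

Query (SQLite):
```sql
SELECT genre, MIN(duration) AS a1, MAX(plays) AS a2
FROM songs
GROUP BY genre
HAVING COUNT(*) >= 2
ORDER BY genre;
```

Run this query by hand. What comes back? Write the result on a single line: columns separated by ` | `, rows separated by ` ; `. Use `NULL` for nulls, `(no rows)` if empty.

Group songs by genre.
Per group compute: MIN(duration), MAX(plays).
HAVING: drop groups with fewer than 2 rows.
  jazz: ids {2, 6} → MIN(duration)=241, MAX(plays)=8618
  metal: ids {3, 8} → MIN(duration)=284, MAX(plays)=8921
  pop: ids {1, 4, 10, 11} → MIN(duration)=168, MAX(plays)=7848
  rap: ids {5, 7, 9} → MIN(duration)=301, MAX(plays)=7783

jazz | 241 | 8618 ; metal | 284 | 8921 ; pop | 168 | 7848 ; rap | 301 | 7783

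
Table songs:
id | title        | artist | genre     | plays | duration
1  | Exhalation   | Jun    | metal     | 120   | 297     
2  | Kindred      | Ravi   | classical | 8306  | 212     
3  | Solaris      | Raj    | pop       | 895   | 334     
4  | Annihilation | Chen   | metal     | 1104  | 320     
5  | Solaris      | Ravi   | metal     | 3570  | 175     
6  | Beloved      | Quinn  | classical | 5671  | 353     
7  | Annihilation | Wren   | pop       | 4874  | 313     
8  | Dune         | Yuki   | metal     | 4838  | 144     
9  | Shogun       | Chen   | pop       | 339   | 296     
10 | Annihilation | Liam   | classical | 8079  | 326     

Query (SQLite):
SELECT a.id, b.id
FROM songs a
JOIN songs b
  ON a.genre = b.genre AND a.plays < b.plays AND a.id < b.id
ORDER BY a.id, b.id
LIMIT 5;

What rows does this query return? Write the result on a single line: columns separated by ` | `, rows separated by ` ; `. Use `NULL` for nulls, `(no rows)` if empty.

Pairs (a,b) with same genre, a.plays < b.plays, a.id < b.id.
genre groups: classical:{2,6,10} metal:{1,4,5,8} pop:{3,7,9}
Ordered by (a.id, b.id); first 5.

1 | 4 ; 1 | 5 ; 1 | 8 ; 3 | 7 ; 4 | 5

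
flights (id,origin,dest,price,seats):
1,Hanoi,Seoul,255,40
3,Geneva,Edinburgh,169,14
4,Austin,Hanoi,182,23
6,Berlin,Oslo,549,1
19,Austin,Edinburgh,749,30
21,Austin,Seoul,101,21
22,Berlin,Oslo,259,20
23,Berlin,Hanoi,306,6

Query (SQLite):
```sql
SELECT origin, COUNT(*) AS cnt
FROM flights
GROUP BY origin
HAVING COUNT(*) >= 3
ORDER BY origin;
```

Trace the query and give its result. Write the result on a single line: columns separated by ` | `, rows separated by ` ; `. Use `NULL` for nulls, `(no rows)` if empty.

Austin | 3 ; Berlin | 3

Partition flights by origin; compute COUNT(*) within each group.
HAVING: keep groups with count ≥ 3.
  Austin: ids {4, 19, 21} → COUNT(*)=3
  Berlin: ids {6, 22, 23} → COUNT(*)=3
  Geneva: ids {3} → COUNT(*)=1
  Hanoi: ids {1} → COUNT(*)=1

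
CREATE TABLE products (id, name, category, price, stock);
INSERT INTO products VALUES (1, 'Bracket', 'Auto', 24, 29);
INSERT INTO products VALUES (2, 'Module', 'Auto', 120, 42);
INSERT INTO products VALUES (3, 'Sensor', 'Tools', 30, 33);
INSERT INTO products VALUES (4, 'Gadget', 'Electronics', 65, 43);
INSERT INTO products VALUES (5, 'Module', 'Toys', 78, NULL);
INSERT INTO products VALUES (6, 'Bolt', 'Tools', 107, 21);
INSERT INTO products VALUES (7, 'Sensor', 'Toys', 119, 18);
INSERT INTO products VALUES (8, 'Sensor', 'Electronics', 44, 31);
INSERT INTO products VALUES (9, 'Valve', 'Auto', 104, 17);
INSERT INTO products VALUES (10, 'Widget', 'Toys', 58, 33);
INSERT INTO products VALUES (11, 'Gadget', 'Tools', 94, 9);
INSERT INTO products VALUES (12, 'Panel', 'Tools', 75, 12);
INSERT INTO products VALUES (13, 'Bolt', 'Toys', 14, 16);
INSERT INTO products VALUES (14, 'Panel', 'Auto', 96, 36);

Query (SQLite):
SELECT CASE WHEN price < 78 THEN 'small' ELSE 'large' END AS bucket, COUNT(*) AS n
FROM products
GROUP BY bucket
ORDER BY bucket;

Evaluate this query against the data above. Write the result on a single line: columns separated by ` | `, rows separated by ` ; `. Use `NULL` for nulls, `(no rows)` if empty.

large | 7 ; small | 7

Bucket rows by price < 78 → 'small' else 'large'; count each bucket.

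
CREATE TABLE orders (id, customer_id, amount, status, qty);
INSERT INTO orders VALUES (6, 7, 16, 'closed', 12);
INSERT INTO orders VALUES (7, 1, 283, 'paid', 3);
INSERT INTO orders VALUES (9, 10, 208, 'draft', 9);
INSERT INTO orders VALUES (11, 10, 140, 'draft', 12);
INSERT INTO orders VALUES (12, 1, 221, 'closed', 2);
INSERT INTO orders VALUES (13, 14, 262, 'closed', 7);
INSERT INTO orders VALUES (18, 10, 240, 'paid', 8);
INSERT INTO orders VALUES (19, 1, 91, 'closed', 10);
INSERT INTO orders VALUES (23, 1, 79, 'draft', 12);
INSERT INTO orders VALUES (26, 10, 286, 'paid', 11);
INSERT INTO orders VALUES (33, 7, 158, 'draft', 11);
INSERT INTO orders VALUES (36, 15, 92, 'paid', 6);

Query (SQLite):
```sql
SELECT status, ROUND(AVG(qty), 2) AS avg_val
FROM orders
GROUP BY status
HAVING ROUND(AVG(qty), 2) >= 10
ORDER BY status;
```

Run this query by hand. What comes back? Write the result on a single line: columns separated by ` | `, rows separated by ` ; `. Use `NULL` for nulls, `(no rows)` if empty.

Partition orders by status; compute ROUND(AVG(qty), 2) within each group.
HAVING: keep groups where ROUND(AVG(qty), 2) >= 10.
  closed: ids {6, 12, 13, 19} → ROUND(AVG(qty), 2)=7.75
  draft: ids {9, 11, 23, 33} → ROUND(AVG(qty), 2)=11
  paid: ids {7, 18, 26, 36} → ROUND(AVG(qty), 2)=7

draft | 11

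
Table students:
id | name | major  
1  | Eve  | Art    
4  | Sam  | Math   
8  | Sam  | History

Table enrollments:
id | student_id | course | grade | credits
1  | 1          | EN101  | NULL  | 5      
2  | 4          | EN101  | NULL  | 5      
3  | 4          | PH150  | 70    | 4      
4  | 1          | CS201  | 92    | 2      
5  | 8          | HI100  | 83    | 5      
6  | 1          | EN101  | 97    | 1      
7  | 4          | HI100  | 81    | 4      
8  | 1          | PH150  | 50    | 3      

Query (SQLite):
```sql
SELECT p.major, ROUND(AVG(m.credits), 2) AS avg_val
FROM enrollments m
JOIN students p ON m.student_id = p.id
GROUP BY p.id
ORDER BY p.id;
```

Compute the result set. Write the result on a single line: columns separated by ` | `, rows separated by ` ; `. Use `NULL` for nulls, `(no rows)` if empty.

Join each enrollments row to its students via student_id.
Group joined rows by students.id; compute ROUND(AVG(m.credits), 2) per group.
  1: ids {1, 4, 6, 8} → ROUND(AVG(m.credits), 2)=2.75
  4: ids {2, 3, 7} → ROUND(AVG(m.credits), 2)=4.33
  8: ids {5} → ROUND(AVG(m.credits), 2)=5

Art | 2.75 ; Math | 4.33 ; History | 5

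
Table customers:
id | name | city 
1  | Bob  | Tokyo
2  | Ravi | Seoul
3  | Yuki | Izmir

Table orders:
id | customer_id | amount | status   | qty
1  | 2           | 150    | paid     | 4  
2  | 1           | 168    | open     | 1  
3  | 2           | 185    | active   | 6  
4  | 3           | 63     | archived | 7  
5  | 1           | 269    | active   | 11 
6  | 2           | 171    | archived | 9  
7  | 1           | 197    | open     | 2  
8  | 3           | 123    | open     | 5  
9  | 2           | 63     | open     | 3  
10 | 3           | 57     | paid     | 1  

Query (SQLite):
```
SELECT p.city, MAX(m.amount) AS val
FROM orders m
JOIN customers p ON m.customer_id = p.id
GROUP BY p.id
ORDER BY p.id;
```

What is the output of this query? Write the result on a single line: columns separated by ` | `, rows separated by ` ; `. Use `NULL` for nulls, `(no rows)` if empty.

Join each orders row to its customers via customer_id.
Group joined rows by customers.id; compute MAX(m.amount) per group.
  1: ids {2, 5, 7} → MAX(m.amount)=269
  2: ids {1, 3, 6, 9} → MAX(m.amount)=185
  3: ids {4, 8, 10} → MAX(m.amount)=123

Tokyo | 269 ; Seoul | 185 ; Izmir | 123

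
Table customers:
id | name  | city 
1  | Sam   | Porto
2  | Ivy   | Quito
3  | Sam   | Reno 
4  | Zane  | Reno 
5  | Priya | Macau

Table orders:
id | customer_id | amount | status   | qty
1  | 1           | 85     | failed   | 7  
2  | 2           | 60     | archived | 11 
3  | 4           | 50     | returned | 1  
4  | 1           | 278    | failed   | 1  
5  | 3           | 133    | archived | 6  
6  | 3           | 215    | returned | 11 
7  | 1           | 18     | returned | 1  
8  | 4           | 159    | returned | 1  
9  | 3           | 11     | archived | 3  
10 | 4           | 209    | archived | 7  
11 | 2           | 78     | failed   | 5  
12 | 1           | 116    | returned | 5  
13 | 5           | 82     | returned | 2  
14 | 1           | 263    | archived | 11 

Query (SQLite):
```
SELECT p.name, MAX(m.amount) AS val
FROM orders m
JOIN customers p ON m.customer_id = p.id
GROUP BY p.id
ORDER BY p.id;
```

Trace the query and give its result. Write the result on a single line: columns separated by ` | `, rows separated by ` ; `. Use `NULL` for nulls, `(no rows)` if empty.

Sam | 278 ; Ivy | 78 ; Sam | 215 ; Zane | 209 ; Priya | 82

Join each orders row to its customers via customer_id.
Group joined rows by customers.id; compute MAX(m.amount) per group.
  1: ids {1, 4, 7, 12, 14} → MAX(m.amount)=278
  2: ids {2, 11} → MAX(m.amount)=78
  3: ids {5, 6, 9} → MAX(m.amount)=215
  4: ids {3, 8, 10} → MAX(m.amount)=209
  5: ids {13} → MAX(m.amount)=82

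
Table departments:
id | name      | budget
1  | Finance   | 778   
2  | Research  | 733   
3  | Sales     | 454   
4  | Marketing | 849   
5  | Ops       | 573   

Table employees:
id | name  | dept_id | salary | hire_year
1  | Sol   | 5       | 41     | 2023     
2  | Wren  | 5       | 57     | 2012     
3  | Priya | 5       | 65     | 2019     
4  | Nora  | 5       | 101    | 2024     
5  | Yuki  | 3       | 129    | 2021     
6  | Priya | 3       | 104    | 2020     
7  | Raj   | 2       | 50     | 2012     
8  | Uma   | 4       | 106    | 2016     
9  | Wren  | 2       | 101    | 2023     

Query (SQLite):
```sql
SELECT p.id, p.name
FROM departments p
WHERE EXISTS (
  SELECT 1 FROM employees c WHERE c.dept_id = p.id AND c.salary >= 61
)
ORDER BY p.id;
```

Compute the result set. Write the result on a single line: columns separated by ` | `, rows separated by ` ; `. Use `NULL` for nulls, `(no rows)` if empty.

For each departments row, check whether any employees with matching dept_id has salary >= 61.
Keep rows where that is true.

2 | Research ; 3 | Sales ; 4 | Marketing ; 5 | Ops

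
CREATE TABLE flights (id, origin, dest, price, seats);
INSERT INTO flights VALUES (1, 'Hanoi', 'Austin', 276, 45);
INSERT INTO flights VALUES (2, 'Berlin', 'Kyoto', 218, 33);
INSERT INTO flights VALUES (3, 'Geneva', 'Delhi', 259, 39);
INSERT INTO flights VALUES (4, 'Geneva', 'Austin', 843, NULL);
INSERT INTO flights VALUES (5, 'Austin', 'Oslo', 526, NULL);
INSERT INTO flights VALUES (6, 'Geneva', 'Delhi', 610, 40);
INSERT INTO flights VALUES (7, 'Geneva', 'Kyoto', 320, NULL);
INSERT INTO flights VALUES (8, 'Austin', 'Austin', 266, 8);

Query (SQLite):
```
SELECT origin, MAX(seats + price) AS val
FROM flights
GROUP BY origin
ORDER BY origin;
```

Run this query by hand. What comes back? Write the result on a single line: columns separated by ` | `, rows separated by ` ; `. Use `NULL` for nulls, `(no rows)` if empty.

Austin | 274 ; Berlin | 251 ; Geneva | 650 ; Hanoi | 321

For each row compute seats + price.
Group by origin; take MAX of the expression per group.
  Austin: ids {5, 8} → MAX(seats + price)=274
  Berlin: ids {2} → MAX(seats + price)=251
  Geneva: ids {3, 4, 6, 7} → MAX(seats + price)=650
  Hanoi: ids {1} → MAX(seats + price)=321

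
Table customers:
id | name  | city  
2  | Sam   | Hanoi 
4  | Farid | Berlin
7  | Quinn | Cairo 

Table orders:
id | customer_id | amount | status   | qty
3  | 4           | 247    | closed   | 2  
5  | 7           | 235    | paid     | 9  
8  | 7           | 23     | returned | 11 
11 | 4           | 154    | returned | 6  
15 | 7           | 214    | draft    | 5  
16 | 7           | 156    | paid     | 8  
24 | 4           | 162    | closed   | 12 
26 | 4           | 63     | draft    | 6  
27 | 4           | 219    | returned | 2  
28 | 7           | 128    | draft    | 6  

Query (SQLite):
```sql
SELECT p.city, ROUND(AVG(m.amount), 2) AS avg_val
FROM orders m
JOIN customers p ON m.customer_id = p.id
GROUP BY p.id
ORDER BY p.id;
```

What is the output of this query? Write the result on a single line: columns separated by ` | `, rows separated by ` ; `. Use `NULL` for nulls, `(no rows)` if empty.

Join each orders row to its customers via customer_id.
Group joined rows by customers.id; compute ROUND(AVG(m.amount), 2) per group.
  4: ids {3, 11, 24, 26, 27} → ROUND(AVG(m.amount), 2)=169
  7: ids {5, 8, 15, 16, 28} → ROUND(AVG(m.amount), 2)=151.2

Berlin | 169 ; Cairo | 151.2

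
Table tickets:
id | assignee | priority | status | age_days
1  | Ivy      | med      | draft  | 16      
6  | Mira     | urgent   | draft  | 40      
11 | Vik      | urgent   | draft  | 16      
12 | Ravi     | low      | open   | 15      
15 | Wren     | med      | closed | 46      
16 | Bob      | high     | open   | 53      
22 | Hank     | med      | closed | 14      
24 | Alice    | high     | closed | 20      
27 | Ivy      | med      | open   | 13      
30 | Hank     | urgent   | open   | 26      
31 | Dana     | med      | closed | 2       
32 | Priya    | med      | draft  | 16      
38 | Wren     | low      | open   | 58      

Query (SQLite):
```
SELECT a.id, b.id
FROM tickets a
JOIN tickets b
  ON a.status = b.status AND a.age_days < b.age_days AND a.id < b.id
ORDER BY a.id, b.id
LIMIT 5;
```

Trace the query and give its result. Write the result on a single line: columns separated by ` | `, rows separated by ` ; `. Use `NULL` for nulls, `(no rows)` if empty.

Pairs (a,b) with same status, a.age_days < b.age_days, a.id < b.id.
status groups: closed:{15,22,24,31} draft:{1,6,11,32} open:{12,16,27,30,38}
Ordered by (a.id, b.id); first 5.

1 | 6 ; 12 | 16 ; 12 | 30 ; 12 | 38 ; 16 | 38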